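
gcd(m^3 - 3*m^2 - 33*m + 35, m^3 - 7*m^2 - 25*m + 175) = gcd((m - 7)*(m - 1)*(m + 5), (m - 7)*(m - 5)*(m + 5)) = m^2 - 2*m - 35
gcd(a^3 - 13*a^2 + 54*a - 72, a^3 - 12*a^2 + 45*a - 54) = a^2 - 9*a + 18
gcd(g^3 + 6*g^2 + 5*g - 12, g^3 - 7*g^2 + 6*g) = g - 1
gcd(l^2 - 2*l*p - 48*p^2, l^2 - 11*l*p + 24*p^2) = -l + 8*p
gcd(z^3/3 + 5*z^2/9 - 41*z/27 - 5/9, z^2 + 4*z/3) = 1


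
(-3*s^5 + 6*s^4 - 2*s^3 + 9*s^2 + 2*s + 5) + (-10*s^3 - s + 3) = -3*s^5 + 6*s^4 - 12*s^3 + 9*s^2 + s + 8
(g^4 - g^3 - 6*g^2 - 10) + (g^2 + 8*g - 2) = g^4 - g^3 - 5*g^2 + 8*g - 12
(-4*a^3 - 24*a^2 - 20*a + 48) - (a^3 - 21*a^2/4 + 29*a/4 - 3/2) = -5*a^3 - 75*a^2/4 - 109*a/4 + 99/2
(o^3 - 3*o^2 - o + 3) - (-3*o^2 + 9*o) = o^3 - 10*o + 3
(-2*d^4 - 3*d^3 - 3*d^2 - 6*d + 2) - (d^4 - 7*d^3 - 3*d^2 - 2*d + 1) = -3*d^4 + 4*d^3 - 4*d + 1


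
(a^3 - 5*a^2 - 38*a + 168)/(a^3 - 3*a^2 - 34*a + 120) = (a - 7)/(a - 5)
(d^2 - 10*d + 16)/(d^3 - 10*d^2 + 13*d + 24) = (d - 2)/(d^2 - 2*d - 3)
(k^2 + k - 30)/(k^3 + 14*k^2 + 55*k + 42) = (k - 5)/(k^2 + 8*k + 7)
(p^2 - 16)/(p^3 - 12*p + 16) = (p - 4)/(p^2 - 4*p + 4)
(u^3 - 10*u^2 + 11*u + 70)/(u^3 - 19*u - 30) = (u - 7)/(u + 3)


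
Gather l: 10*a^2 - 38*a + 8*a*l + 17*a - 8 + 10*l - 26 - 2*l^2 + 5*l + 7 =10*a^2 - 21*a - 2*l^2 + l*(8*a + 15) - 27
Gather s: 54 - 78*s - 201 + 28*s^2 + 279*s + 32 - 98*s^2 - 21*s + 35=-70*s^2 + 180*s - 80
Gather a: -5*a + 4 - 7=-5*a - 3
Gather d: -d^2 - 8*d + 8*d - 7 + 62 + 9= 64 - d^2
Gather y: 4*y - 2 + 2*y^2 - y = 2*y^2 + 3*y - 2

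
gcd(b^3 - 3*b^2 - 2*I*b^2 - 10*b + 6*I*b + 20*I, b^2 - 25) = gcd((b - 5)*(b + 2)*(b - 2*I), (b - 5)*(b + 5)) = b - 5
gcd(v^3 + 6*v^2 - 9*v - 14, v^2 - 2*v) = v - 2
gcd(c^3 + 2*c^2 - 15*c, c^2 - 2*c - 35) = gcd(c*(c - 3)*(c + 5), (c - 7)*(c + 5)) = c + 5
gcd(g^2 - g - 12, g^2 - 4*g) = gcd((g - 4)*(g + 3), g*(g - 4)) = g - 4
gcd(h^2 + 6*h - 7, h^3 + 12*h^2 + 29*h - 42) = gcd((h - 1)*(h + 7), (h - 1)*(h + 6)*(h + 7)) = h^2 + 6*h - 7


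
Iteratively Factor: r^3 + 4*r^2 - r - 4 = (r - 1)*(r^2 + 5*r + 4) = (r - 1)*(r + 4)*(r + 1)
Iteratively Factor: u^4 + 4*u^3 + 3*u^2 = (u + 1)*(u^3 + 3*u^2) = u*(u + 1)*(u^2 + 3*u) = u*(u + 1)*(u + 3)*(u)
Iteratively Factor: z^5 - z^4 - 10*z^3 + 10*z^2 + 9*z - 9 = (z - 1)*(z^4 - 10*z^2 + 9) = (z - 1)*(z + 3)*(z^3 - 3*z^2 - z + 3) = (z - 1)^2*(z + 3)*(z^2 - 2*z - 3) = (z - 1)^2*(z + 1)*(z + 3)*(z - 3)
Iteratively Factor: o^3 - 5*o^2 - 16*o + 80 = (o - 5)*(o^2 - 16) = (o - 5)*(o + 4)*(o - 4)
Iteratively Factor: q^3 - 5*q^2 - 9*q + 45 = (q + 3)*(q^2 - 8*q + 15) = (q - 5)*(q + 3)*(q - 3)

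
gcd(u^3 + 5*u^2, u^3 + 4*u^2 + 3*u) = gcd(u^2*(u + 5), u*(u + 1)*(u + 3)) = u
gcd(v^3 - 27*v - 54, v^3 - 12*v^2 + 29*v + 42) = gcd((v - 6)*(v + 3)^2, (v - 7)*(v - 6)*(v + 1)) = v - 6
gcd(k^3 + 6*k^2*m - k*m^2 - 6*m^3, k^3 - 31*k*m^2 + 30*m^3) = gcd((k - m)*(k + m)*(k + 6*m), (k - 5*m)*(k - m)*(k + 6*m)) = k^2 + 5*k*m - 6*m^2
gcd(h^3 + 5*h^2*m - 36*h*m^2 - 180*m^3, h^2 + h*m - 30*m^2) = h + 6*m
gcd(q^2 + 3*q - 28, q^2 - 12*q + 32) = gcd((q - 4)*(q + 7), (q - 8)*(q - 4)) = q - 4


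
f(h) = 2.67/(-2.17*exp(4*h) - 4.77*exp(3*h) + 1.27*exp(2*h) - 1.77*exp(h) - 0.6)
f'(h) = 2.67*(8.68*exp(4*h) + 14.31*exp(3*h) - 2.54*exp(2*h) + 1.77*exp(h))/(-2.17*exp(4*h) - 4.77*exp(3*h) + 1.27*exp(2*h) - 1.77*exp(h) - 0.6)^2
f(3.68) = -0.00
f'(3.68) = 0.00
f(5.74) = -0.00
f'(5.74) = 0.00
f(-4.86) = -4.35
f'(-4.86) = 0.10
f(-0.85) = -1.70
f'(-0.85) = 1.84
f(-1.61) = -2.83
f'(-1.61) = 1.14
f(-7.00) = -4.44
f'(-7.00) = 0.01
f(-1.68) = -2.90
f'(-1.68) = 1.09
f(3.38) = -0.00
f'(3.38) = 0.00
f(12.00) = 0.00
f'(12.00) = 0.00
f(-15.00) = -4.45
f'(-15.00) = 0.00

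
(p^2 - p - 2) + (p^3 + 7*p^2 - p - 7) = p^3 + 8*p^2 - 2*p - 9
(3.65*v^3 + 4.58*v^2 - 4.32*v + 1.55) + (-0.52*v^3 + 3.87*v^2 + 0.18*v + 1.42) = 3.13*v^3 + 8.45*v^2 - 4.14*v + 2.97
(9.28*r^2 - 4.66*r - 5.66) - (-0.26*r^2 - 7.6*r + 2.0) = 9.54*r^2 + 2.94*r - 7.66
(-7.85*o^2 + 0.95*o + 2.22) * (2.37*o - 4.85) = -18.6045*o^3 + 40.324*o^2 + 0.653900000000002*o - 10.767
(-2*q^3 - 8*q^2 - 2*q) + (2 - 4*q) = -2*q^3 - 8*q^2 - 6*q + 2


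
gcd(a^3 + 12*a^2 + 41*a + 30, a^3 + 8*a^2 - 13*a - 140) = a + 5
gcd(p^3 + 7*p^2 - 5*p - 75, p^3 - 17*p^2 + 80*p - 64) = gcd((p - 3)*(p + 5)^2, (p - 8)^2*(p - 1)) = 1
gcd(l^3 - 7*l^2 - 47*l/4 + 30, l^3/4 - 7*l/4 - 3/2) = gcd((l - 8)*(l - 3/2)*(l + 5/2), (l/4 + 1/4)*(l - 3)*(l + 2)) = 1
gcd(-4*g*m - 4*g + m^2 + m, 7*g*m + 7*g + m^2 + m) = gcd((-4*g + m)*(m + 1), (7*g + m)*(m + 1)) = m + 1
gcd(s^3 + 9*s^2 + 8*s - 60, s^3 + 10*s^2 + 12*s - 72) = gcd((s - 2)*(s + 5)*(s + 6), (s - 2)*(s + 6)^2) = s^2 + 4*s - 12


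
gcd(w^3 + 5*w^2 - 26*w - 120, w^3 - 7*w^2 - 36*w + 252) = w + 6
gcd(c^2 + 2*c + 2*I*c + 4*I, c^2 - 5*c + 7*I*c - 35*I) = 1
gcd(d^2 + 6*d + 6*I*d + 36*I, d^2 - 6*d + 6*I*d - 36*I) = d + 6*I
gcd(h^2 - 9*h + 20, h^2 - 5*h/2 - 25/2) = h - 5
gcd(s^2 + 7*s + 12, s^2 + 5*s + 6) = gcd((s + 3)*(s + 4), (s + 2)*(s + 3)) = s + 3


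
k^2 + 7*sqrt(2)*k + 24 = (k + 3*sqrt(2))*(k + 4*sqrt(2))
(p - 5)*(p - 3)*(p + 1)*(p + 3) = p^4 - 4*p^3 - 14*p^2 + 36*p + 45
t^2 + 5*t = t*(t + 5)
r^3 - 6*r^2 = r^2*(r - 6)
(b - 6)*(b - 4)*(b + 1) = b^3 - 9*b^2 + 14*b + 24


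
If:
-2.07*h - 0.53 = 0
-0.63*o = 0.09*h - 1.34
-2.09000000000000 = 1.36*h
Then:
No Solution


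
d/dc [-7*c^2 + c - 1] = 1 - 14*c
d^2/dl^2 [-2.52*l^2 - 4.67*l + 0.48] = -5.04000000000000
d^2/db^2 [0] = 0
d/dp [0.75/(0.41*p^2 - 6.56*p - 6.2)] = (4.92 - 0.615*p)/(-0.41*p^2 + 6.56*p + 6.2)^2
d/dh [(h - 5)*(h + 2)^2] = (h + 2)*(3*h - 8)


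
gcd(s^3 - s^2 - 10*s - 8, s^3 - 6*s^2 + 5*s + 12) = s^2 - 3*s - 4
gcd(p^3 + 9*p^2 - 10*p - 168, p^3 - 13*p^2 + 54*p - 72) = p - 4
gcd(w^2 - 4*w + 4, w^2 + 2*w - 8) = w - 2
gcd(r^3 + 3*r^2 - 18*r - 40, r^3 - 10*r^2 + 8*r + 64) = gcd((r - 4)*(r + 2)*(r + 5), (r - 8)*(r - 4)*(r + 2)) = r^2 - 2*r - 8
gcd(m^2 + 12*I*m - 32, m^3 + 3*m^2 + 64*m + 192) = m + 8*I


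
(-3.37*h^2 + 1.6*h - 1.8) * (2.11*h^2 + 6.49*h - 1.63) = -7.1107*h^4 - 18.4953*h^3 + 12.0791*h^2 - 14.29*h + 2.934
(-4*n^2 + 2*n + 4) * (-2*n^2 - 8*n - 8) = 8*n^4 + 28*n^3 + 8*n^2 - 48*n - 32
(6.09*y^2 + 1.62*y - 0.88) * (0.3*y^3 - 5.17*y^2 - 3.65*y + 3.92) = 1.827*y^5 - 30.9993*y^4 - 30.8679*y^3 + 22.5094*y^2 + 9.5624*y - 3.4496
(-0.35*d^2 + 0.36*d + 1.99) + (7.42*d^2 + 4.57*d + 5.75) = 7.07*d^2 + 4.93*d + 7.74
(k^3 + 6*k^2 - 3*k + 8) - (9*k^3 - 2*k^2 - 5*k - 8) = -8*k^3 + 8*k^2 + 2*k + 16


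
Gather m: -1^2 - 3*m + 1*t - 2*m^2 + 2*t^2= -2*m^2 - 3*m + 2*t^2 + t - 1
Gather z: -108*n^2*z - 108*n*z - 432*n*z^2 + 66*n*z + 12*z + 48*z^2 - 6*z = z^2*(48 - 432*n) + z*(-108*n^2 - 42*n + 6)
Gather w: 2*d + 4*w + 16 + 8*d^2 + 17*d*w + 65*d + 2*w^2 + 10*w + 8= 8*d^2 + 67*d + 2*w^2 + w*(17*d + 14) + 24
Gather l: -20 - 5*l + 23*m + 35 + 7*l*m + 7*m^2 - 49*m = l*(7*m - 5) + 7*m^2 - 26*m + 15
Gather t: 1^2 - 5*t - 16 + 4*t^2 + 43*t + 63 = 4*t^2 + 38*t + 48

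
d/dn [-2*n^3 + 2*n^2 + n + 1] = -6*n^2 + 4*n + 1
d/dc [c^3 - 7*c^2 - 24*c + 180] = 3*c^2 - 14*c - 24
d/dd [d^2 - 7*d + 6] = 2*d - 7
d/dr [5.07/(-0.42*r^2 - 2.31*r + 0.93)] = (4.2588*r + 11.7117)/(0.42*r^2 + 2.31*r - 0.93)^2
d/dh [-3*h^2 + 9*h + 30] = 9 - 6*h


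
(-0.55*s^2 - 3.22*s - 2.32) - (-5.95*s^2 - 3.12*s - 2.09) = 5.4*s^2 - 0.1*s - 0.23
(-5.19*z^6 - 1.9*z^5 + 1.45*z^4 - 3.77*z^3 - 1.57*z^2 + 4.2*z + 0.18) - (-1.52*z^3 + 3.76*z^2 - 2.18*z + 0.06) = -5.19*z^6 - 1.9*z^5 + 1.45*z^4 - 2.25*z^3 - 5.33*z^2 + 6.38*z + 0.12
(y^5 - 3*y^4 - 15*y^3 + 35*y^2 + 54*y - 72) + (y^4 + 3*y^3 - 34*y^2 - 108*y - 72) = y^5 - 2*y^4 - 12*y^3 + y^2 - 54*y - 144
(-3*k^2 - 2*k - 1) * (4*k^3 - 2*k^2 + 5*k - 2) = -12*k^5 - 2*k^4 - 15*k^3 - 2*k^2 - k + 2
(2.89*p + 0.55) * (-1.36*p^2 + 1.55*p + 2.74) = -3.9304*p^3 + 3.7315*p^2 + 8.7711*p + 1.507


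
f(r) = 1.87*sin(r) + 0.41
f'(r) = 1.87*cos(r)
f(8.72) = 1.62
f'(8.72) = -1.42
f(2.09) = 2.03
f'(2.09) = -0.93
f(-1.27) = -1.38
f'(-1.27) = 0.55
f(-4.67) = 2.28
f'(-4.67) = -0.08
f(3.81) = -0.75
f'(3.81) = -1.47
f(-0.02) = 0.37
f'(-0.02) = 1.87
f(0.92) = 1.90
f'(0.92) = 1.13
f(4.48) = -1.41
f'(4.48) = -0.43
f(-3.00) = 0.15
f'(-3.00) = -1.85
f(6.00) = -0.11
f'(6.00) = 1.80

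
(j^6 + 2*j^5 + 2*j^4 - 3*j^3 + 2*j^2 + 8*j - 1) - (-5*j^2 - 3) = j^6 + 2*j^5 + 2*j^4 - 3*j^3 + 7*j^2 + 8*j + 2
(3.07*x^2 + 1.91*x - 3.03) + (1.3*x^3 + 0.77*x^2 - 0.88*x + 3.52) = 1.3*x^3 + 3.84*x^2 + 1.03*x + 0.49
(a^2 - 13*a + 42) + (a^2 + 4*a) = 2*a^2 - 9*a + 42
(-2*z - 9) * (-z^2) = 2*z^3 + 9*z^2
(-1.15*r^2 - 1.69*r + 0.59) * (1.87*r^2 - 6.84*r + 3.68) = -2.1505*r^4 + 4.7057*r^3 + 8.4309*r^2 - 10.2548*r + 2.1712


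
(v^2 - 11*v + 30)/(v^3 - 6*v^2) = (v - 5)/v^2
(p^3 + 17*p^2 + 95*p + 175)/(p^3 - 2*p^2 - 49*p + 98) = (p^2 + 10*p + 25)/(p^2 - 9*p + 14)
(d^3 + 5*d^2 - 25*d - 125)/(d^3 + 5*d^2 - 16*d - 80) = (d^2 - 25)/(d^2 - 16)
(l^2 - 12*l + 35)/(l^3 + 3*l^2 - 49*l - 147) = (l - 5)/(l^2 + 10*l + 21)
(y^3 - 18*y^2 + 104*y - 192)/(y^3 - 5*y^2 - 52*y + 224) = (y - 6)/(y + 7)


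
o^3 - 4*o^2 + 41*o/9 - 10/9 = (o - 2)*(o - 5/3)*(o - 1/3)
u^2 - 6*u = u*(u - 6)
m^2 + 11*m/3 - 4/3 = (m - 1/3)*(m + 4)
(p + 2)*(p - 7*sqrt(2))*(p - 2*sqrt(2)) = p^3 - 9*sqrt(2)*p^2 + 2*p^2 - 18*sqrt(2)*p + 28*p + 56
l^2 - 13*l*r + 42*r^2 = (l - 7*r)*(l - 6*r)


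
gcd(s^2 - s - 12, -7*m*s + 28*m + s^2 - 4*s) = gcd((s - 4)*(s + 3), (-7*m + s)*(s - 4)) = s - 4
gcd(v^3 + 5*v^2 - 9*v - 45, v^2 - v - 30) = v + 5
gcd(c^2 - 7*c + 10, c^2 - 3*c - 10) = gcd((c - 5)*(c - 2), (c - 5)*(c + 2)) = c - 5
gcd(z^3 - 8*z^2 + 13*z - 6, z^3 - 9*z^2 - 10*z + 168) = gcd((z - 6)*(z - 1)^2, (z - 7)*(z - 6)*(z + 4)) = z - 6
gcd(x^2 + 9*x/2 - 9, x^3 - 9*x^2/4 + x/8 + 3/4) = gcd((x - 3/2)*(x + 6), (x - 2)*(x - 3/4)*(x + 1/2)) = 1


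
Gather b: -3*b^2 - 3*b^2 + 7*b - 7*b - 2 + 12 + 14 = 24 - 6*b^2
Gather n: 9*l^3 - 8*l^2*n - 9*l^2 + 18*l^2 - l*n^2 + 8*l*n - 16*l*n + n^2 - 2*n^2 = 9*l^3 + 9*l^2 + n^2*(-l - 1) + n*(-8*l^2 - 8*l)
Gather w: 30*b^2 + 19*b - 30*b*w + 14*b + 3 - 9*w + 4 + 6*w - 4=30*b^2 + 33*b + w*(-30*b - 3) + 3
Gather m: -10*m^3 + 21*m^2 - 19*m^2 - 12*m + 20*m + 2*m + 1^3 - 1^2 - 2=-10*m^3 + 2*m^2 + 10*m - 2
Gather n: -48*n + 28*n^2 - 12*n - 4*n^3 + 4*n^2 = -4*n^3 + 32*n^2 - 60*n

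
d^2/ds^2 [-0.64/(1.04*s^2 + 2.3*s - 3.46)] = (1.384448*s^2 + 3.06176*s - 0.64*(2.08*s + 2.3)*(4.16*s + 4.6) - 4.605952)/(1.04*s^2 + 2.3*s - 3.46)^3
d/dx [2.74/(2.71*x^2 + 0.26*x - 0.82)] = (-14.8508*x - 0.7124)/(2.71*x^2 + 0.26*x - 0.82)^2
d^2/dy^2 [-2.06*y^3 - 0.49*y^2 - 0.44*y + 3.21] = -12.36*y - 0.98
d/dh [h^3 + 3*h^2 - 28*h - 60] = 3*h^2 + 6*h - 28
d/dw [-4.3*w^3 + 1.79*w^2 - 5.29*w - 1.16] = -12.9*w^2 + 3.58*w - 5.29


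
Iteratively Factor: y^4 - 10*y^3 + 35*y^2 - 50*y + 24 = (y - 1)*(y^3 - 9*y^2 + 26*y - 24) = (y - 3)*(y - 1)*(y^2 - 6*y + 8) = (y - 4)*(y - 3)*(y - 1)*(y - 2)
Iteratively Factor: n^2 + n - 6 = (n - 2)*(n + 3)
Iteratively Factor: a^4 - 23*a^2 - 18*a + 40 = (a - 1)*(a^3 + a^2 - 22*a - 40) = (a - 1)*(a + 4)*(a^2 - 3*a - 10) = (a - 5)*(a - 1)*(a + 4)*(a + 2)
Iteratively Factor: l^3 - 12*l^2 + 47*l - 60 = (l - 4)*(l^2 - 8*l + 15) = (l - 5)*(l - 4)*(l - 3)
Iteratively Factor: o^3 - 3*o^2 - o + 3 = (o - 1)*(o^2 - 2*o - 3) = (o - 3)*(o - 1)*(o + 1)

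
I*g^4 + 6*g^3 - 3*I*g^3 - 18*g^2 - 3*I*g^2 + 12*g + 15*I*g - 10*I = (g - 2)*(g - 1)*(g - 5*I)*(I*g + 1)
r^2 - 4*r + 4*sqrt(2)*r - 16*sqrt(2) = (r - 4)*(r + 4*sqrt(2))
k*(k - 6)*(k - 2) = k^3 - 8*k^2 + 12*k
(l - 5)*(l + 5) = l^2 - 25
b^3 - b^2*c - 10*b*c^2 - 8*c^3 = (b - 4*c)*(b + c)*(b + 2*c)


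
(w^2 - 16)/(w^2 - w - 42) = (16 - w^2)/(-w^2 + w + 42)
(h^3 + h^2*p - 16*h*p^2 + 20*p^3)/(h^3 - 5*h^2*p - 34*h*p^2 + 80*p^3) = (-h + 2*p)/(-h + 8*p)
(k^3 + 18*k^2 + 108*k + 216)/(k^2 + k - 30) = (k^2 + 12*k + 36)/(k - 5)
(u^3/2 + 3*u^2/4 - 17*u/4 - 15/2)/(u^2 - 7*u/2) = (2*u^3 + 3*u^2 - 17*u - 30)/(2*u*(2*u - 7))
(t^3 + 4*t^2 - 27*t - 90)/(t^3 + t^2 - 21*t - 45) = (t + 6)/(t + 3)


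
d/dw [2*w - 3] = 2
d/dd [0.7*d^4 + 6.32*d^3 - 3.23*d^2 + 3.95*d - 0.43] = 2.8*d^3 + 18.96*d^2 - 6.46*d + 3.95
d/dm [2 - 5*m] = -5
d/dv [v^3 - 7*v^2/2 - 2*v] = 3*v^2 - 7*v - 2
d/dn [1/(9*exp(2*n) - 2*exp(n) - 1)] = (2 - 18*exp(n))*exp(n)/(-9*exp(2*n) + 2*exp(n) + 1)^2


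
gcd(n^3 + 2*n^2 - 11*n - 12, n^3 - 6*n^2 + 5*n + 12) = n^2 - 2*n - 3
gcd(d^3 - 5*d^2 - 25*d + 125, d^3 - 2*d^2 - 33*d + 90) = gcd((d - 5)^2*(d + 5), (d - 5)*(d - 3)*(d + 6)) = d - 5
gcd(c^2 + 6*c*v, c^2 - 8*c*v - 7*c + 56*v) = 1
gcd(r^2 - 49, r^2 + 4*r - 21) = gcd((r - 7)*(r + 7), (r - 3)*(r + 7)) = r + 7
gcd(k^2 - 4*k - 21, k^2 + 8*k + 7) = 1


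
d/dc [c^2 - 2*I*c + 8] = 2*c - 2*I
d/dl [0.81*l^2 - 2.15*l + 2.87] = 1.62*l - 2.15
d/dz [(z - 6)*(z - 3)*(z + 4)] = 3*z^2 - 10*z - 18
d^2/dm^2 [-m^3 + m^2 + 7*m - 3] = 2 - 6*m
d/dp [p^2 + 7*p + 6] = 2*p + 7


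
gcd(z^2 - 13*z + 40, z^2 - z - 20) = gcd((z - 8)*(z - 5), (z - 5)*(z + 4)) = z - 5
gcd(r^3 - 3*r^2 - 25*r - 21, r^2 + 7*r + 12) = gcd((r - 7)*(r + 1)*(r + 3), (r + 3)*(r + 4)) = r + 3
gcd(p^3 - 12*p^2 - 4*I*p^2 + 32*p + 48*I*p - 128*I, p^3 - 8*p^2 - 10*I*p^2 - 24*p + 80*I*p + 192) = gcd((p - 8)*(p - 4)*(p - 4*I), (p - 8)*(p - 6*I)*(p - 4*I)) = p^2 + p*(-8 - 4*I) + 32*I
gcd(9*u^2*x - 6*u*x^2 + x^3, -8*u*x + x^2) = x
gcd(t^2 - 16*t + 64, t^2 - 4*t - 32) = t - 8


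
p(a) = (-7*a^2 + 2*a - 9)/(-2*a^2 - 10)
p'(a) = 4*a*(-7*a^2 + 2*a - 9)/(-2*a^2 - 10)^2 + (2 - 14*a)/(-2*a^2 - 10)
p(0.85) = 1.08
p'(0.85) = 0.54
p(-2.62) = 2.63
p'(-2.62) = -0.47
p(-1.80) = 2.14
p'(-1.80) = -0.72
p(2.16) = 1.93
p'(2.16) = 0.60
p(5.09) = 2.91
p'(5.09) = 0.16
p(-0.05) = 0.91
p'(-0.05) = -0.25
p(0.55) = 0.94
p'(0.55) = 0.34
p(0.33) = 0.89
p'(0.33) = 0.14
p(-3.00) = 2.79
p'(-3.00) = -0.38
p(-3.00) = 2.79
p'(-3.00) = -0.38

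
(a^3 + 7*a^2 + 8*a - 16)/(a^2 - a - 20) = (a^2 + 3*a - 4)/(a - 5)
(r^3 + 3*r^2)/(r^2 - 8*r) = r*(r + 3)/(r - 8)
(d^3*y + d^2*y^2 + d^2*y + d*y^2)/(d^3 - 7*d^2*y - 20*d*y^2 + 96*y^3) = d*y*(d^2 + d*y + d + y)/(d^3 - 7*d^2*y - 20*d*y^2 + 96*y^3)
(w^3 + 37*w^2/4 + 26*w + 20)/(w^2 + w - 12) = (w^2 + 21*w/4 + 5)/(w - 3)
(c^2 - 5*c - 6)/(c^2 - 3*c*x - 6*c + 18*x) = (-c - 1)/(-c + 3*x)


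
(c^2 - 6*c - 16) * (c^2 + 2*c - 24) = c^4 - 4*c^3 - 52*c^2 + 112*c + 384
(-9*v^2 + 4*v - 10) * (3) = -27*v^2 + 12*v - 30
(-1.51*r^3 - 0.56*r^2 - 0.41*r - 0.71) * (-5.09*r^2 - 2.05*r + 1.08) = 7.6859*r^5 + 5.9459*r^4 + 1.6041*r^3 + 3.8496*r^2 + 1.0127*r - 0.7668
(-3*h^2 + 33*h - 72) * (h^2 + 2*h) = -3*h^4 + 27*h^3 - 6*h^2 - 144*h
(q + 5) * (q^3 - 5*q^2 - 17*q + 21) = q^4 - 42*q^2 - 64*q + 105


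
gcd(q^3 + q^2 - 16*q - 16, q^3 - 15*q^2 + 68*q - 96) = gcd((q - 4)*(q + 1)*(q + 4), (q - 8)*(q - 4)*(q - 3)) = q - 4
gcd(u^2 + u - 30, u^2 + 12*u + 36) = u + 6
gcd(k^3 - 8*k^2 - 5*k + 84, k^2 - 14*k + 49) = k - 7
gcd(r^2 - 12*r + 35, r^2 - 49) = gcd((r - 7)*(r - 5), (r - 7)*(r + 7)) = r - 7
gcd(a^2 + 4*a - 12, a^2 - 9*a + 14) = a - 2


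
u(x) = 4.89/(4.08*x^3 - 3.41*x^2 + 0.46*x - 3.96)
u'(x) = 4.89*(-12.24*x^2 + 6.82*x - 0.46)/(4.08*x^3 - 3.41*x^2 + 0.46*x - 3.96)^2 = (-59.8536*x^2 + 33.3498*x - 2.2494)/(4.08*x^3 - 3.41*x^2 + 0.46*x - 3.96)^2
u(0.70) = -1.25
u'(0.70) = -0.54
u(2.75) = 0.09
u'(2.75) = -0.11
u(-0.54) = -0.84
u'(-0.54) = -1.10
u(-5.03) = -0.01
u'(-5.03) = -0.00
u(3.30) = 0.05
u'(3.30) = -0.05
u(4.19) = 0.02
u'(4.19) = -0.02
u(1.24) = -5.73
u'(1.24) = -72.61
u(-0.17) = -1.18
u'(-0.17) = -0.56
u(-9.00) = -0.00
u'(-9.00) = -0.00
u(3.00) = 0.06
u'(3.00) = -0.07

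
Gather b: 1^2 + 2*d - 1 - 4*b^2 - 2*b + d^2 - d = -4*b^2 - 2*b + d^2 + d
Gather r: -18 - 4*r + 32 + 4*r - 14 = 0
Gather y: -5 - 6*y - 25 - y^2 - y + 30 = -y^2 - 7*y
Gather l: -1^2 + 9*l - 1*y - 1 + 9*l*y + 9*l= l*(9*y + 18) - y - 2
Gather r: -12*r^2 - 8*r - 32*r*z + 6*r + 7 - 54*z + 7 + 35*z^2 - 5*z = -12*r^2 + r*(-32*z - 2) + 35*z^2 - 59*z + 14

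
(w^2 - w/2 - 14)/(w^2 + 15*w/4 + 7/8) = 4*(w - 4)/(4*w + 1)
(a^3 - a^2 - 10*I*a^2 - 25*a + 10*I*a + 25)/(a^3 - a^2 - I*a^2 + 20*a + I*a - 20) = (a - 5*I)/(a + 4*I)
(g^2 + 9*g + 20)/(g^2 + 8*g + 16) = (g + 5)/(g + 4)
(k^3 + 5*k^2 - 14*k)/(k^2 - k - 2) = k*(k + 7)/(k + 1)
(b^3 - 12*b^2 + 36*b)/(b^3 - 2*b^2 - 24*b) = (b - 6)/(b + 4)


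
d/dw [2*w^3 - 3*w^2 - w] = 6*w^2 - 6*w - 1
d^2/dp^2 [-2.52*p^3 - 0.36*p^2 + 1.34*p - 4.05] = -15.12*p - 0.72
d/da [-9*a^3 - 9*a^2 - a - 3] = -27*a^2 - 18*a - 1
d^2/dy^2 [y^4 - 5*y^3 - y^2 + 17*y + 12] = 12*y^2 - 30*y - 2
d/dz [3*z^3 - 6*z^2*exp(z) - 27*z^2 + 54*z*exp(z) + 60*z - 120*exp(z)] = -6*z^2*exp(z) + 9*z^2 + 42*z*exp(z) - 54*z - 66*exp(z) + 60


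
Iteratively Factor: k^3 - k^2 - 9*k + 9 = (k - 3)*(k^2 + 2*k - 3) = (k - 3)*(k - 1)*(k + 3)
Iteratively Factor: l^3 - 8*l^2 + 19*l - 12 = (l - 3)*(l^2 - 5*l + 4) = (l - 3)*(l - 1)*(l - 4)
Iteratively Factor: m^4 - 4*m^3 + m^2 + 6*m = (m - 3)*(m^3 - m^2 - 2*m) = (m - 3)*(m + 1)*(m^2 - 2*m) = (m - 3)*(m - 2)*(m + 1)*(m)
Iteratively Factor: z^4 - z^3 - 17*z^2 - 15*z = (z)*(z^3 - z^2 - 17*z - 15) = z*(z - 5)*(z^2 + 4*z + 3) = z*(z - 5)*(z + 3)*(z + 1)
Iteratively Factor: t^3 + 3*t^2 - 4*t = (t)*(t^2 + 3*t - 4) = t*(t + 4)*(t - 1)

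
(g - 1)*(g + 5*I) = g^2 - g + 5*I*g - 5*I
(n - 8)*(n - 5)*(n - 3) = n^3 - 16*n^2 + 79*n - 120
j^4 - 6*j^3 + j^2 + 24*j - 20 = (j - 5)*(j - 2)*(j - 1)*(j + 2)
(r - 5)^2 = r^2 - 10*r + 25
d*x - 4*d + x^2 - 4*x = (d + x)*(x - 4)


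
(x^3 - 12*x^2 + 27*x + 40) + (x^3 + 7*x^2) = 2*x^3 - 5*x^2 + 27*x + 40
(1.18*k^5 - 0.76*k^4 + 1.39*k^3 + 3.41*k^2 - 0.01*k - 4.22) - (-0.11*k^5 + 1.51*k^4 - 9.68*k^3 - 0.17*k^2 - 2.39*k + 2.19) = 1.29*k^5 - 2.27*k^4 + 11.07*k^3 + 3.58*k^2 + 2.38*k - 6.41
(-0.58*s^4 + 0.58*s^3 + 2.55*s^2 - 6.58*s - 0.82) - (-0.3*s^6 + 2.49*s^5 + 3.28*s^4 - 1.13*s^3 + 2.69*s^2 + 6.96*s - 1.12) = 0.3*s^6 - 2.49*s^5 - 3.86*s^4 + 1.71*s^3 - 0.14*s^2 - 13.54*s + 0.3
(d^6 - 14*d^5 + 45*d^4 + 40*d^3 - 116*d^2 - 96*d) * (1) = d^6 - 14*d^5 + 45*d^4 + 40*d^3 - 116*d^2 - 96*d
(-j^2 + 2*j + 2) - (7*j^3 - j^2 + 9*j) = -7*j^3 - 7*j + 2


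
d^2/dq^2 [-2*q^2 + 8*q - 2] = -4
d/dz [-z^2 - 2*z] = -2*z - 2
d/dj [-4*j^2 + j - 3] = 1 - 8*j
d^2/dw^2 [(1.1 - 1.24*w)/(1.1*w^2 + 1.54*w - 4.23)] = (-(1.24*w - 1.1)*(2.2*w + 1.54)*(4.4*w + 3.08) + (8.184*w + 1.3992)*(1.1*w^2 + 1.54*w - 4.23))/(1.1*w^2 + 1.54*w - 4.23)^3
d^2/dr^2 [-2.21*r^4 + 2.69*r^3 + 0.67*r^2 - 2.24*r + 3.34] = -26.52*r^2 + 16.14*r + 1.34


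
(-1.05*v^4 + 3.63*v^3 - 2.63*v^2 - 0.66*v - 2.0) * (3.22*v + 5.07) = -3.381*v^5 + 6.3651*v^4 + 9.9355*v^3 - 15.4593*v^2 - 9.7862*v - 10.14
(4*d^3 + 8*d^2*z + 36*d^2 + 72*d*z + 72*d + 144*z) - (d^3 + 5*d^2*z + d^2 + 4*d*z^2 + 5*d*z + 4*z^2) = 3*d^3 + 3*d^2*z + 35*d^2 - 4*d*z^2 + 67*d*z + 72*d - 4*z^2 + 144*z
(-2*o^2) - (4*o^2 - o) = -6*o^2 + o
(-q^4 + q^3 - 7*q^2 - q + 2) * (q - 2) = -q^5 + 3*q^4 - 9*q^3 + 13*q^2 + 4*q - 4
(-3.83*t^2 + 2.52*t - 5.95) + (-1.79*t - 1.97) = -3.83*t^2 + 0.73*t - 7.92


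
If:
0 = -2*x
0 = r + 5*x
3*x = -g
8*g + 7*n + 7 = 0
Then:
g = 0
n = -1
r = 0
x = 0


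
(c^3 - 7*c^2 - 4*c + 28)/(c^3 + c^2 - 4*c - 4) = (c - 7)/(c + 1)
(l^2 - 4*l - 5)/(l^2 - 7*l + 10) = (l + 1)/(l - 2)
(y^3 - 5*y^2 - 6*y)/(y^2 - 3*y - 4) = y*(y - 6)/(y - 4)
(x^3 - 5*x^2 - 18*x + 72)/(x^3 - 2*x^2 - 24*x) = (x - 3)/x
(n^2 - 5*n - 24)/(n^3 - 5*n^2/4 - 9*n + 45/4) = 4*(n - 8)/(4*n^2 - 17*n + 15)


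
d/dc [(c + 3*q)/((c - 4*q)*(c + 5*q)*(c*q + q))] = (-(c + 1)*(c - 4*q)*(c + 3*q) + (c + 1)*(c - 4*q)*(c + 5*q) - (c + 1)*(c + 3*q)*(c + 5*q) - (c - 4*q)*(c + 3*q)*(c + 5*q))/(q*(c + 1)^2*(c - 4*q)^2*(c + 5*q)^2)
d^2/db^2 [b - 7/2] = 0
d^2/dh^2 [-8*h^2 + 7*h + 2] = -16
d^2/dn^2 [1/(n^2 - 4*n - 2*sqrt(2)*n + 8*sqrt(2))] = 2*(-n^2 + 2*sqrt(2)*n + 4*n + 4*(-n + sqrt(2) + 2)^2 - 8*sqrt(2))/(n^2 - 4*n - 2*sqrt(2)*n + 8*sqrt(2))^3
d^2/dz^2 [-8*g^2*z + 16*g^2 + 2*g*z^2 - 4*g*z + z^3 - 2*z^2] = 4*g + 6*z - 4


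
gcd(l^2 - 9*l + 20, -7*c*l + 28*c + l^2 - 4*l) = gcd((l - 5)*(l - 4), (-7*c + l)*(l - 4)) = l - 4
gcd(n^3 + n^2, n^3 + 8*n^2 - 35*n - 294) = 1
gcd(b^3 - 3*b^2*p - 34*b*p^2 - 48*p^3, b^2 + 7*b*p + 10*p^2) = b + 2*p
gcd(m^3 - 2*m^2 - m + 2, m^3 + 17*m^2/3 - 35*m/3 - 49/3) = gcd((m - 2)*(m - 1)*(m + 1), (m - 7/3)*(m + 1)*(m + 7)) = m + 1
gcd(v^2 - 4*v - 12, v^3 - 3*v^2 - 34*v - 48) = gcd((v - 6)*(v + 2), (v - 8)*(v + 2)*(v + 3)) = v + 2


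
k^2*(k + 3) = k^3 + 3*k^2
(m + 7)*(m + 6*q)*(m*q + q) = m^3*q + 6*m^2*q^2 + 8*m^2*q + 48*m*q^2 + 7*m*q + 42*q^2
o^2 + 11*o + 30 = (o + 5)*(o + 6)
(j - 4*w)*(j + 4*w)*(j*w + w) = j^3*w + j^2*w - 16*j*w^3 - 16*w^3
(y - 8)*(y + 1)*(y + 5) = y^3 - 2*y^2 - 43*y - 40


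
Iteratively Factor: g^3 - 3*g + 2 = (g - 1)*(g^2 + g - 2) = (g - 1)^2*(g + 2)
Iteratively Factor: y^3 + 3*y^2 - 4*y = (y)*(y^2 + 3*y - 4) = y*(y - 1)*(y + 4)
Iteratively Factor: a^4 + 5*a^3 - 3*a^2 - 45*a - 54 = (a + 3)*(a^3 + 2*a^2 - 9*a - 18) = (a + 2)*(a + 3)*(a^2 - 9) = (a - 3)*(a + 2)*(a + 3)*(a + 3)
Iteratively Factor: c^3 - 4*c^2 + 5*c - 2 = (c - 1)*(c^2 - 3*c + 2) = (c - 1)^2*(c - 2)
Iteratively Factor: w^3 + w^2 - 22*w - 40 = (w + 4)*(w^2 - 3*w - 10) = (w - 5)*(w + 4)*(w + 2)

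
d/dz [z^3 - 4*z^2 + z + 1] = 3*z^2 - 8*z + 1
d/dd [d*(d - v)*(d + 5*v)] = 3*d^2 + 8*d*v - 5*v^2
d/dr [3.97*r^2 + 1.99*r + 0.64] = 7.94*r + 1.99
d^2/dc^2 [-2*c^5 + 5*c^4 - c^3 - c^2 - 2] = -40*c^3 + 60*c^2 - 6*c - 2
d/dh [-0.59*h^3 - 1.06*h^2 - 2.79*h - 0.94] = -1.77*h^2 - 2.12*h - 2.79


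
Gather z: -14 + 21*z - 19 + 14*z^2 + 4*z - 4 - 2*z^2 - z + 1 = 12*z^2 + 24*z - 36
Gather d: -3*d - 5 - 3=-3*d - 8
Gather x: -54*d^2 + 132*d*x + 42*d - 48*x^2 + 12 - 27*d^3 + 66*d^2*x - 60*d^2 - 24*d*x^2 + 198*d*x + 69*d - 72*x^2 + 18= -27*d^3 - 114*d^2 + 111*d + x^2*(-24*d - 120) + x*(66*d^2 + 330*d) + 30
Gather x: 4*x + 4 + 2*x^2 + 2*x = 2*x^2 + 6*x + 4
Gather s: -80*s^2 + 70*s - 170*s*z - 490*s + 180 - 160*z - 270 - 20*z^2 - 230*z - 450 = -80*s^2 + s*(-170*z - 420) - 20*z^2 - 390*z - 540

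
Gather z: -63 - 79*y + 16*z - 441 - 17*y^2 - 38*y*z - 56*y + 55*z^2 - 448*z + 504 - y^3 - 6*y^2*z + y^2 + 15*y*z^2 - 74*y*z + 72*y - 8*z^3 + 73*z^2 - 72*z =-y^3 - 16*y^2 - 63*y - 8*z^3 + z^2*(15*y + 128) + z*(-6*y^2 - 112*y - 504)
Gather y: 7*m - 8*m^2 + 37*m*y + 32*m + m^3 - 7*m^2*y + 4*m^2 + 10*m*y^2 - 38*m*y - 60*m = m^3 - 4*m^2 + 10*m*y^2 - 21*m + y*(-7*m^2 - m)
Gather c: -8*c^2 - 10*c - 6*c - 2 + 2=-8*c^2 - 16*c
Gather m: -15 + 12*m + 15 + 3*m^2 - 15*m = 3*m^2 - 3*m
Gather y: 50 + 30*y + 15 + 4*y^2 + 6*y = 4*y^2 + 36*y + 65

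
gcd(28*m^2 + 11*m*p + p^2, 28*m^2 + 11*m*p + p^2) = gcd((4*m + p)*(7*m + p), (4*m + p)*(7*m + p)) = 28*m^2 + 11*m*p + p^2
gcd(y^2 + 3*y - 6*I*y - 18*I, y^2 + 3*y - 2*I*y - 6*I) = y + 3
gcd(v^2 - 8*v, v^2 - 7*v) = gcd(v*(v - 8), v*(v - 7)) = v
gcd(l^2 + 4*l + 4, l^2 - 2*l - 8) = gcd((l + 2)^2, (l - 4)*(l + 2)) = l + 2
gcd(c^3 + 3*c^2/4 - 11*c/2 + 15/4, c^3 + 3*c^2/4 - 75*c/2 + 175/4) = c - 5/4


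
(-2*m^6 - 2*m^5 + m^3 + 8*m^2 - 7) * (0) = 0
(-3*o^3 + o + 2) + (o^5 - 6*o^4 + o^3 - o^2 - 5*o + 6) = o^5 - 6*o^4 - 2*o^3 - o^2 - 4*o + 8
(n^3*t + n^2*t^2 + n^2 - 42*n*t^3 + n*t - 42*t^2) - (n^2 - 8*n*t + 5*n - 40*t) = n^3*t + n^2*t^2 - 42*n*t^3 + 9*n*t - 5*n - 42*t^2 + 40*t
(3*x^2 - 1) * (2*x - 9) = 6*x^3 - 27*x^2 - 2*x + 9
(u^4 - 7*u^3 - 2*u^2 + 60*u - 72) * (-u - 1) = -u^5 + 6*u^4 + 9*u^3 - 58*u^2 + 12*u + 72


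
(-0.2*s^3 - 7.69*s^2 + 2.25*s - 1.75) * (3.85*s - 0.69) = -0.77*s^4 - 29.4685*s^3 + 13.9686*s^2 - 8.29*s + 1.2075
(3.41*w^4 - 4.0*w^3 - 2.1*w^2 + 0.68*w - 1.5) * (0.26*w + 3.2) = 0.8866*w^5 + 9.872*w^4 - 13.346*w^3 - 6.5432*w^2 + 1.786*w - 4.8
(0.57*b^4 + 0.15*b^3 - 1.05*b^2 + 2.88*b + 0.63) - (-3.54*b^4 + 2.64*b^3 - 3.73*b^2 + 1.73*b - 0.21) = 4.11*b^4 - 2.49*b^3 + 2.68*b^2 + 1.15*b + 0.84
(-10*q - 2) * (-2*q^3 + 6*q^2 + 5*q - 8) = 20*q^4 - 56*q^3 - 62*q^2 + 70*q + 16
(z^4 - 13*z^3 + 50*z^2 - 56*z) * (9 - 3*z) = -3*z^5 + 48*z^4 - 267*z^3 + 618*z^2 - 504*z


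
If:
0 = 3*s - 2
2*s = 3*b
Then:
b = 4/9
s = 2/3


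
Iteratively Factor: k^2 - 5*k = (k)*(k - 5)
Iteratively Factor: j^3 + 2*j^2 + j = (j)*(j^2 + 2*j + 1) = j*(j + 1)*(j + 1)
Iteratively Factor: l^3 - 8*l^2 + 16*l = (l)*(l^2 - 8*l + 16) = l*(l - 4)*(l - 4)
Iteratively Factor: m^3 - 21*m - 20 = (m + 1)*(m^2 - m - 20) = (m + 1)*(m + 4)*(m - 5)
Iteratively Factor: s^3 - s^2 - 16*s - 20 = (s + 2)*(s^2 - 3*s - 10) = (s + 2)^2*(s - 5)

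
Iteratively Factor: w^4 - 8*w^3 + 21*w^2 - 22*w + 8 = (w - 1)*(w^3 - 7*w^2 + 14*w - 8) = (w - 2)*(w - 1)*(w^2 - 5*w + 4) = (w - 2)*(w - 1)^2*(w - 4)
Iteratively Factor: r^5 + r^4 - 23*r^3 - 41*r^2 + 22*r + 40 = (r + 1)*(r^4 - 23*r^2 - 18*r + 40) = (r - 1)*(r + 1)*(r^3 + r^2 - 22*r - 40) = (r - 5)*(r - 1)*(r + 1)*(r^2 + 6*r + 8) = (r - 5)*(r - 1)*(r + 1)*(r + 2)*(r + 4)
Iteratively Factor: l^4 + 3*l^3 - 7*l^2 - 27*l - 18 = (l + 3)*(l^3 - 7*l - 6) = (l + 2)*(l + 3)*(l^2 - 2*l - 3) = (l - 3)*(l + 2)*(l + 3)*(l + 1)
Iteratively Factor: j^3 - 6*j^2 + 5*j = (j - 5)*(j^2 - j) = (j - 5)*(j - 1)*(j)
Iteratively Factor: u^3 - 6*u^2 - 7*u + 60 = (u - 4)*(u^2 - 2*u - 15) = (u - 5)*(u - 4)*(u + 3)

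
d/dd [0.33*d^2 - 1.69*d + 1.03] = 0.66*d - 1.69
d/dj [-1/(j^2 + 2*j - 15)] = 2*(j + 1)/(j^2 + 2*j - 15)^2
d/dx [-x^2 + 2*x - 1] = 2 - 2*x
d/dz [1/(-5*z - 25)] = 1/(5*(z + 5)^2)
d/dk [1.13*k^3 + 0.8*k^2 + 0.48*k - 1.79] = 3.39*k^2 + 1.6*k + 0.48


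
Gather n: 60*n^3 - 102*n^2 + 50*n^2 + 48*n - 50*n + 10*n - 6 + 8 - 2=60*n^3 - 52*n^2 + 8*n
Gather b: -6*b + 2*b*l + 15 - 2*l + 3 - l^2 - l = b*(2*l - 6) - l^2 - 3*l + 18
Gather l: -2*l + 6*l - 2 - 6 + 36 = 4*l + 28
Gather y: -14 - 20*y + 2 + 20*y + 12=0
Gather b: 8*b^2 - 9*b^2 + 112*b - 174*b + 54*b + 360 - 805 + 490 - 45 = -b^2 - 8*b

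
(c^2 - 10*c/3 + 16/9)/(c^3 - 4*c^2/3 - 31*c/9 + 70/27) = 3*(3*c - 8)/(9*c^2 - 6*c - 35)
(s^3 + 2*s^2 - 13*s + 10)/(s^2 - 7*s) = (s^3 + 2*s^2 - 13*s + 10)/(s*(s - 7))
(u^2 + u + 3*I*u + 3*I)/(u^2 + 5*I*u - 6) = (u + 1)/(u + 2*I)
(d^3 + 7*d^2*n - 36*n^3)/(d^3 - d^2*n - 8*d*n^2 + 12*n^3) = (d + 6*n)/(d - 2*n)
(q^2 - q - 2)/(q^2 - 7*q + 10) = (q + 1)/(q - 5)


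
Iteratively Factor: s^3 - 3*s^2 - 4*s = (s)*(s^2 - 3*s - 4) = s*(s - 4)*(s + 1)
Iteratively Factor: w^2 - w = (w - 1)*(w)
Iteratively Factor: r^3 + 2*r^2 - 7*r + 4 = (r - 1)*(r^2 + 3*r - 4) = (r - 1)*(r + 4)*(r - 1)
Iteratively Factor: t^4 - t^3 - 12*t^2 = (t)*(t^3 - t^2 - 12*t) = t*(t - 4)*(t^2 + 3*t) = t*(t - 4)*(t + 3)*(t)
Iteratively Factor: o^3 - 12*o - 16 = (o + 2)*(o^2 - 2*o - 8) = (o - 4)*(o + 2)*(o + 2)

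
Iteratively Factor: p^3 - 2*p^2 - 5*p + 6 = (p - 3)*(p^2 + p - 2) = (p - 3)*(p - 1)*(p + 2)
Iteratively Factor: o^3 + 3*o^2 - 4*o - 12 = (o + 3)*(o^2 - 4) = (o + 2)*(o + 3)*(o - 2)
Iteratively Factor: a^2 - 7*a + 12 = (a - 4)*(a - 3)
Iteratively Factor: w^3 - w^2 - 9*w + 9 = (w - 1)*(w^2 - 9) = (w - 3)*(w - 1)*(w + 3)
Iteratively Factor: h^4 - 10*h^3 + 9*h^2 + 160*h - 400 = (h - 5)*(h^3 - 5*h^2 - 16*h + 80) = (h - 5)*(h - 4)*(h^2 - h - 20) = (h - 5)^2*(h - 4)*(h + 4)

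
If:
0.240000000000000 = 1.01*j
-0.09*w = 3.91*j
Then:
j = 0.24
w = -10.32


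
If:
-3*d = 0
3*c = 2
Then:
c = 2/3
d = 0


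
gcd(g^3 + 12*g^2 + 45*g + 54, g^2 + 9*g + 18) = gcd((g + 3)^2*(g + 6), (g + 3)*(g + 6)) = g^2 + 9*g + 18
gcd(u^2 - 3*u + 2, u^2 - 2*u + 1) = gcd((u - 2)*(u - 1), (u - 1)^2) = u - 1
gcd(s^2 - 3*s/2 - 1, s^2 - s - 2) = s - 2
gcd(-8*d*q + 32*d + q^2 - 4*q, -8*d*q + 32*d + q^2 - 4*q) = -8*d*q + 32*d + q^2 - 4*q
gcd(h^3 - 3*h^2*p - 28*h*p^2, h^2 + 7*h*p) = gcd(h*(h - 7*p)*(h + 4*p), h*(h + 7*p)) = h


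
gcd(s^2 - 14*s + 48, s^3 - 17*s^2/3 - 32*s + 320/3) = s - 8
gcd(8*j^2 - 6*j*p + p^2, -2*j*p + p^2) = -2*j + p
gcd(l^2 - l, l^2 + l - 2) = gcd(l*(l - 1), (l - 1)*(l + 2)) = l - 1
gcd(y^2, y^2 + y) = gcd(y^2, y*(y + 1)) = y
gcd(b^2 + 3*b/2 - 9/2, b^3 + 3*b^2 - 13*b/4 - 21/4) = b - 3/2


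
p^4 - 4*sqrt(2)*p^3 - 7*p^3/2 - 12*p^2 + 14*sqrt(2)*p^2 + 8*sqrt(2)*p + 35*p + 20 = (p - 4)*(p + 1/2)*(p - 5*sqrt(2))*(p + sqrt(2))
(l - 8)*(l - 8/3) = l^2 - 32*l/3 + 64/3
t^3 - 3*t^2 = t^2*(t - 3)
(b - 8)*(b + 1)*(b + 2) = b^3 - 5*b^2 - 22*b - 16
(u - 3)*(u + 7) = u^2 + 4*u - 21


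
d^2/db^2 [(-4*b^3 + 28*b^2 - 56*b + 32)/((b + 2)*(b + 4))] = 96*(-7*b^3 - 24*b^2 + 24*b + 112)/(b^6 + 18*b^5 + 132*b^4 + 504*b^3 + 1056*b^2 + 1152*b + 512)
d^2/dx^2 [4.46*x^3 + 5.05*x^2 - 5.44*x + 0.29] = 26.76*x + 10.1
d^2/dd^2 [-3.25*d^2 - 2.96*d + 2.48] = -6.50000000000000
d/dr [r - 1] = 1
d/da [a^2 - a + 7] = 2*a - 1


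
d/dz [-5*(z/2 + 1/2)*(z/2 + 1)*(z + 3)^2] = -5*z^3 - 135*z^2/4 - 145*z/2 - 195/4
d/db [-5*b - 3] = -5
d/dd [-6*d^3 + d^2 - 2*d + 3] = -18*d^2 + 2*d - 2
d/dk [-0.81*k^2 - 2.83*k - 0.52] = -1.62*k - 2.83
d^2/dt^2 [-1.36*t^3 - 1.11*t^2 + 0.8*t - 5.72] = -8.16*t - 2.22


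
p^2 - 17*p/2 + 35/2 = (p - 5)*(p - 7/2)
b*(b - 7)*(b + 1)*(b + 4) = b^4 - 2*b^3 - 31*b^2 - 28*b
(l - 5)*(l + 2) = l^2 - 3*l - 10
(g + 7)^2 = g^2 + 14*g + 49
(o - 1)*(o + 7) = o^2 + 6*o - 7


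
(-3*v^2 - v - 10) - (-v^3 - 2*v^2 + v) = v^3 - v^2 - 2*v - 10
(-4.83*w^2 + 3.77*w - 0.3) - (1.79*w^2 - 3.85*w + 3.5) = -6.62*w^2 + 7.62*w - 3.8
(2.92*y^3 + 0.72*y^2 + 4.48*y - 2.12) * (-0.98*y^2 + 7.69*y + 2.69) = -2.8616*y^5 + 21.7492*y^4 + 9.0012*y^3 + 38.4656*y^2 - 4.2516*y - 5.7028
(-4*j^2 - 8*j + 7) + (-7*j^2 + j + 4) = -11*j^2 - 7*j + 11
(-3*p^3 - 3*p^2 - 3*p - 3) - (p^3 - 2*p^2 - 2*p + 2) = -4*p^3 - p^2 - p - 5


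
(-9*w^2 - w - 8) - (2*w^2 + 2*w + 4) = -11*w^2 - 3*w - 12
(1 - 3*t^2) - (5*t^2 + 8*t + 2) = -8*t^2 - 8*t - 1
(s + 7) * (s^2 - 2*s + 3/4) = s^3 + 5*s^2 - 53*s/4 + 21/4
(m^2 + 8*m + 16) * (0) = 0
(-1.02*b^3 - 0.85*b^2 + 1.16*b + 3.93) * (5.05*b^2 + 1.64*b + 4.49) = -5.151*b^5 - 5.9653*b^4 - 0.115800000000001*b^3 + 17.9324*b^2 + 11.6536*b + 17.6457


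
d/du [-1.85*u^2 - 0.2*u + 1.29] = -3.7*u - 0.2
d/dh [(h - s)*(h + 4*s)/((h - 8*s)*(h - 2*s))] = s*(-13*h^2 + 40*h*s + 8*s^2)/(h^4 - 20*h^3*s + 132*h^2*s^2 - 320*h*s^3 + 256*s^4)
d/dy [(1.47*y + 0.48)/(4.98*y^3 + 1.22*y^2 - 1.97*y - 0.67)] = (7.3206*y^3 + 1.7934*y^2 - 2.8959*y - (1.47*y + 0.48)*(14.94*y^2 + 2.44*y - 1.97) - 0.9849)/(4.98*y^3 + 1.22*y^2 - 1.97*y - 0.67)^2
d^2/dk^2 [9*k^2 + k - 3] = 18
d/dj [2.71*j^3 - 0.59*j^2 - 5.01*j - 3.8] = 8.13*j^2 - 1.18*j - 5.01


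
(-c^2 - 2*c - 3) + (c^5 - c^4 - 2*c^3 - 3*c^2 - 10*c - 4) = c^5 - c^4 - 2*c^3 - 4*c^2 - 12*c - 7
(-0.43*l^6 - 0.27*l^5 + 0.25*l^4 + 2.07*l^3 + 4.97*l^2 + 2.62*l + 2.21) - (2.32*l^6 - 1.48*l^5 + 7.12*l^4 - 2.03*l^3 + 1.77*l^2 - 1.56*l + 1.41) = -2.75*l^6 + 1.21*l^5 - 6.87*l^4 + 4.1*l^3 + 3.2*l^2 + 4.18*l + 0.8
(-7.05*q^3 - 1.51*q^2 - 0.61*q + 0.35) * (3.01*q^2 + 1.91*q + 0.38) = -21.2205*q^5 - 18.0106*q^4 - 7.3992*q^3 - 0.6854*q^2 + 0.4367*q + 0.133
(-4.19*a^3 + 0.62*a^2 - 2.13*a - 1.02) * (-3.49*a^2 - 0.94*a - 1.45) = 14.6231*a^5 + 1.7748*a^4 + 12.9264*a^3 + 4.663*a^2 + 4.0473*a + 1.479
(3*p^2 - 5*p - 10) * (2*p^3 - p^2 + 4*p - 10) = 6*p^5 - 13*p^4 - 3*p^3 - 40*p^2 + 10*p + 100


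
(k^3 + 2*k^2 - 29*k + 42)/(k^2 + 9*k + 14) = (k^2 - 5*k + 6)/(k + 2)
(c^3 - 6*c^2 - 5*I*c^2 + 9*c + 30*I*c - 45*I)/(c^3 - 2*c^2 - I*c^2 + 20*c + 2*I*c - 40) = (c^2 - 6*c + 9)/(c^2 + c*(-2 + 4*I) - 8*I)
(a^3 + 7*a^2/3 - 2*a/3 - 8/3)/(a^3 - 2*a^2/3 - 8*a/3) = (a^2 + a - 2)/(a*(a - 2))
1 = 1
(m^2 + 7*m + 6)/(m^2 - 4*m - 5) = (m + 6)/(m - 5)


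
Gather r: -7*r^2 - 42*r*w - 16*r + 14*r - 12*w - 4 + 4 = -7*r^2 + r*(-42*w - 2) - 12*w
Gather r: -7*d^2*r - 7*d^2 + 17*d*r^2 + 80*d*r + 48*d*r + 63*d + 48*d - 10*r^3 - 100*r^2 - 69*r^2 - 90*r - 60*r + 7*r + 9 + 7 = -7*d^2 + 111*d - 10*r^3 + r^2*(17*d - 169) + r*(-7*d^2 + 128*d - 143) + 16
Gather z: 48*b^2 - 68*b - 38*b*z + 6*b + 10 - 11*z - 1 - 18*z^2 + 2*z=48*b^2 - 62*b - 18*z^2 + z*(-38*b - 9) + 9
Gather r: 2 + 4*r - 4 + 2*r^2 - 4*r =2*r^2 - 2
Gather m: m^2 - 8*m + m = m^2 - 7*m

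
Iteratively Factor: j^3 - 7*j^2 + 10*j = (j - 2)*(j^2 - 5*j) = j*(j - 2)*(j - 5)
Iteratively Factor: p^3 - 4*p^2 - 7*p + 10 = (p - 5)*(p^2 + p - 2) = (p - 5)*(p + 2)*(p - 1)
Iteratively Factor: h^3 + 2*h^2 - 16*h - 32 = (h + 4)*(h^2 - 2*h - 8) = (h + 2)*(h + 4)*(h - 4)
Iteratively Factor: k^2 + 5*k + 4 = (k + 4)*(k + 1)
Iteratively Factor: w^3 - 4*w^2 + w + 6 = (w - 3)*(w^2 - w - 2) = (w - 3)*(w + 1)*(w - 2)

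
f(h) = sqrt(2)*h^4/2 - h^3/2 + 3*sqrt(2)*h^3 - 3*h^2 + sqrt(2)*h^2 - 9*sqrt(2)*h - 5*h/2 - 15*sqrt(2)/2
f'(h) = 2*sqrt(2)*h^3 - 3*h^2/2 + 9*sqrt(2)*h^2 - 6*h + 2*sqrt(2)*h - 9*sqrt(2) - 5/2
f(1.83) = -12.92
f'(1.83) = 33.90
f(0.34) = -15.81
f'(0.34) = -14.90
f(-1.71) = -1.87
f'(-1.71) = 8.88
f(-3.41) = -29.91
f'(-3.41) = 13.99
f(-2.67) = -16.55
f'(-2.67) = 19.45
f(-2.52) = -13.68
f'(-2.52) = 18.80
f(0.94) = -22.66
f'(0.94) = -5.94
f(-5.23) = 19.30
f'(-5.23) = -96.15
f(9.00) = 7091.61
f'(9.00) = 2927.61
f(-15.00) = 23026.88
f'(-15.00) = -6987.31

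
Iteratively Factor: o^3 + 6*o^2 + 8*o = (o + 4)*(o^2 + 2*o) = (o + 2)*(o + 4)*(o)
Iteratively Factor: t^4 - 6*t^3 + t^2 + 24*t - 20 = (t + 2)*(t^3 - 8*t^2 + 17*t - 10) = (t - 5)*(t + 2)*(t^2 - 3*t + 2) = (t - 5)*(t - 2)*(t + 2)*(t - 1)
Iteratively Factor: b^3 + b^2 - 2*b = (b + 2)*(b^2 - b) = b*(b + 2)*(b - 1)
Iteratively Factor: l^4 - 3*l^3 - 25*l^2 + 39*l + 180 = (l + 3)*(l^3 - 6*l^2 - 7*l + 60) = (l - 4)*(l + 3)*(l^2 - 2*l - 15) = (l - 4)*(l + 3)^2*(l - 5)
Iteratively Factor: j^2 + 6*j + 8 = (j + 4)*(j + 2)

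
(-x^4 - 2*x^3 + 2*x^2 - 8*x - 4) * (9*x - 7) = -9*x^5 - 11*x^4 + 32*x^3 - 86*x^2 + 20*x + 28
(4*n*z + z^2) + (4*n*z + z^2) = 8*n*z + 2*z^2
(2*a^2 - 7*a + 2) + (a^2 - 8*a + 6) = 3*a^2 - 15*a + 8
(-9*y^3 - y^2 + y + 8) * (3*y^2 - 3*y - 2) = -27*y^5 + 24*y^4 + 24*y^3 + 23*y^2 - 26*y - 16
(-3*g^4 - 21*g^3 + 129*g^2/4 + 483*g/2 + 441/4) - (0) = -3*g^4 - 21*g^3 + 129*g^2/4 + 483*g/2 + 441/4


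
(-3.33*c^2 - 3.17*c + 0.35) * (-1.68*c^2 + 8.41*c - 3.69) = 5.5944*c^4 - 22.6797*c^3 - 14.96*c^2 + 14.6408*c - 1.2915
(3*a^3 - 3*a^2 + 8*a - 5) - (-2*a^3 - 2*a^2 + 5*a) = 5*a^3 - a^2 + 3*a - 5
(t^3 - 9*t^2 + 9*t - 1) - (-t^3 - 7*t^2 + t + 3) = 2*t^3 - 2*t^2 + 8*t - 4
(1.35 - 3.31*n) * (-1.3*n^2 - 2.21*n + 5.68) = 4.303*n^3 + 5.5601*n^2 - 21.7843*n + 7.668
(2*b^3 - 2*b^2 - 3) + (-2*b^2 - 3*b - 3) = 2*b^3 - 4*b^2 - 3*b - 6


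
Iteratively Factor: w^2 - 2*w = (w - 2)*(w)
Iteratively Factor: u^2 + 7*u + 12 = (u + 4)*(u + 3)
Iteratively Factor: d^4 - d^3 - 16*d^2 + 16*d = (d - 4)*(d^3 + 3*d^2 - 4*d) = (d - 4)*(d + 4)*(d^2 - d) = (d - 4)*(d - 1)*(d + 4)*(d)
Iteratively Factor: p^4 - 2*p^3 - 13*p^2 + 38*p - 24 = (p - 1)*(p^3 - p^2 - 14*p + 24) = (p - 2)*(p - 1)*(p^2 + p - 12) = (p - 3)*(p - 2)*(p - 1)*(p + 4)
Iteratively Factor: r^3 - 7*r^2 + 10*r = (r)*(r^2 - 7*r + 10) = r*(r - 2)*(r - 5)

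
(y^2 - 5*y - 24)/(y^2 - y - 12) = (y - 8)/(y - 4)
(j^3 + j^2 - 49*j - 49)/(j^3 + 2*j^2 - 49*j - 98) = (j + 1)/(j + 2)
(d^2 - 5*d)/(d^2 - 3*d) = (d - 5)/(d - 3)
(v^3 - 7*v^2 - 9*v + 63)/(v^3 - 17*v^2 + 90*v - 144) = (v^2 - 4*v - 21)/(v^2 - 14*v + 48)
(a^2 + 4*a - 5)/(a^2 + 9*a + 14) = (a^2 + 4*a - 5)/(a^2 + 9*a + 14)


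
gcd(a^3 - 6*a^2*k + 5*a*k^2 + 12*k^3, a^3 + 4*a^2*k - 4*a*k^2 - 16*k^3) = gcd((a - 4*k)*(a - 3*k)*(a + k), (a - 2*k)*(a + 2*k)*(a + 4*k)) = 1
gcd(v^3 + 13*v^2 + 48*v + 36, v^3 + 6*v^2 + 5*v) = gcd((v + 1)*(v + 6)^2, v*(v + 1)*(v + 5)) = v + 1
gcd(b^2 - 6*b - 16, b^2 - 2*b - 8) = b + 2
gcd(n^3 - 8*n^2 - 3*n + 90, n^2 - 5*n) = n - 5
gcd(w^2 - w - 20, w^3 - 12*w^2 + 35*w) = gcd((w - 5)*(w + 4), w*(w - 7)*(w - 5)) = w - 5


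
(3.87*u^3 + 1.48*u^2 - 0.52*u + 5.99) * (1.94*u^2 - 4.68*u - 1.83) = 7.5078*u^5 - 15.2404*u^4 - 15.0173*u^3 + 11.3458*u^2 - 27.0816*u - 10.9617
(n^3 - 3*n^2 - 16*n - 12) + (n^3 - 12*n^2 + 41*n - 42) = 2*n^3 - 15*n^2 + 25*n - 54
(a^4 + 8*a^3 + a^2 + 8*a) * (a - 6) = a^5 + 2*a^4 - 47*a^3 + 2*a^2 - 48*a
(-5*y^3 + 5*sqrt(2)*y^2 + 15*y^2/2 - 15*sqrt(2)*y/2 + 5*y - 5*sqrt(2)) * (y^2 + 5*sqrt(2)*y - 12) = -5*y^5 - 20*sqrt(2)*y^4 + 15*y^4/2 + 30*sqrt(2)*y^3 + 115*y^3 - 165*y^2 - 40*sqrt(2)*y^2 - 110*y + 90*sqrt(2)*y + 60*sqrt(2)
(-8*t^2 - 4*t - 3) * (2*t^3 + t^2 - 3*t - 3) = -16*t^5 - 16*t^4 + 14*t^3 + 33*t^2 + 21*t + 9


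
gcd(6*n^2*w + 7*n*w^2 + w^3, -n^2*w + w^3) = n*w + w^2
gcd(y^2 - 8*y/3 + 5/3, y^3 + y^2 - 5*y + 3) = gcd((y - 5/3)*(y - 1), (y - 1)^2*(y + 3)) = y - 1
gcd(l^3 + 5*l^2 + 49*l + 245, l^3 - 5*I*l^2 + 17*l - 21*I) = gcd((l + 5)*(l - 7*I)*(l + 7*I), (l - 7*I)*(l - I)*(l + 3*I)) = l - 7*I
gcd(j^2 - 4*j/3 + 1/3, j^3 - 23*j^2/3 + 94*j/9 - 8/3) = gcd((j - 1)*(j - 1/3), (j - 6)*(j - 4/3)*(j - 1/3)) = j - 1/3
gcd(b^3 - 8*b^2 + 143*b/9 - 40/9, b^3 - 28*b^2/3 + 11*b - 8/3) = b - 1/3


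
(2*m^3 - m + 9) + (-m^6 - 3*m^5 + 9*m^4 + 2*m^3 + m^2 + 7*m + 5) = -m^6 - 3*m^5 + 9*m^4 + 4*m^3 + m^2 + 6*m + 14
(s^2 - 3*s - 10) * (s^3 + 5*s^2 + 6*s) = s^5 + 2*s^4 - 19*s^3 - 68*s^2 - 60*s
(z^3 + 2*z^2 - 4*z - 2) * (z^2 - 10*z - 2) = z^5 - 8*z^4 - 26*z^3 + 34*z^2 + 28*z + 4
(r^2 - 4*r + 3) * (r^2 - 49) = r^4 - 4*r^3 - 46*r^2 + 196*r - 147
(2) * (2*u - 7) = 4*u - 14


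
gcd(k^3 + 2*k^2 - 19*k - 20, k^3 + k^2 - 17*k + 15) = k + 5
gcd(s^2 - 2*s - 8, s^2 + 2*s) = s + 2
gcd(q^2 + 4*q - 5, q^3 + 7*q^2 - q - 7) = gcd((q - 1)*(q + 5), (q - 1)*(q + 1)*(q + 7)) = q - 1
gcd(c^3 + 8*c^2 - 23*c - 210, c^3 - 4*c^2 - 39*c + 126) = c + 6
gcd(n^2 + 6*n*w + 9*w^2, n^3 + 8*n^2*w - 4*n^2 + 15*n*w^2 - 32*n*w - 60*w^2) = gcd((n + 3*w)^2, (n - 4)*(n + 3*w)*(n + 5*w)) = n + 3*w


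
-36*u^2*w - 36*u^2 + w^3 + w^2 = (-6*u + w)*(6*u + w)*(w + 1)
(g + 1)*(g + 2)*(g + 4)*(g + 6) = g^4 + 13*g^3 + 56*g^2 + 92*g + 48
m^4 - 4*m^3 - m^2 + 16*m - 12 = (m - 3)*(m - 2)*(m - 1)*(m + 2)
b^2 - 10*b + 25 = (b - 5)^2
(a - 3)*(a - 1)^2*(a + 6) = a^4 + a^3 - 23*a^2 + 39*a - 18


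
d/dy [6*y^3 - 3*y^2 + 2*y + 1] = 18*y^2 - 6*y + 2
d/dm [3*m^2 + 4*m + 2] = 6*m + 4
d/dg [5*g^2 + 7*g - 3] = 10*g + 7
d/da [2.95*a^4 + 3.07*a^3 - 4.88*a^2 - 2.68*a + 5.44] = 11.8*a^3 + 9.21*a^2 - 9.76*a - 2.68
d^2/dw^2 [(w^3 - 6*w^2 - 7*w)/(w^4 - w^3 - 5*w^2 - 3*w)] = 2*(w^3 - 21*w^2 + 51*w - 55)/(w^6 - 6*w^5 + 3*w^4 + 28*w^3 - 9*w^2 - 54*w - 27)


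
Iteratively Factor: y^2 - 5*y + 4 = (y - 1)*(y - 4)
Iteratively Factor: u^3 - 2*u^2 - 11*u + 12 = (u + 3)*(u^2 - 5*u + 4) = (u - 1)*(u + 3)*(u - 4)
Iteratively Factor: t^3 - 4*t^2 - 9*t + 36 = (t - 4)*(t^2 - 9) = (t - 4)*(t - 3)*(t + 3)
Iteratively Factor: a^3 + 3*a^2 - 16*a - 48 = (a + 3)*(a^2 - 16) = (a - 4)*(a + 3)*(a + 4)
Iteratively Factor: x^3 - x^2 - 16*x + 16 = (x - 4)*(x^2 + 3*x - 4) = (x - 4)*(x + 4)*(x - 1)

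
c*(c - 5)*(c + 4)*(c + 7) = c^4 + 6*c^3 - 27*c^2 - 140*c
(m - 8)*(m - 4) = m^2 - 12*m + 32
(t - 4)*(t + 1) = t^2 - 3*t - 4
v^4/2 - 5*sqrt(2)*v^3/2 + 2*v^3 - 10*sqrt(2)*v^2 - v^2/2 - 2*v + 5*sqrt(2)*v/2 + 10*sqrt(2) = (v/2 + 1/2)*(v - 1)*(v + 4)*(v - 5*sqrt(2))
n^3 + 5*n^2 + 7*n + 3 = (n + 1)^2*(n + 3)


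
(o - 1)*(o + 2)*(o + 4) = o^3 + 5*o^2 + 2*o - 8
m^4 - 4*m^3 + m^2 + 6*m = m*(m - 3)*(m - 2)*(m + 1)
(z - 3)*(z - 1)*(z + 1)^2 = z^4 - 2*z^3 - 4*z^2 + 2*z + 3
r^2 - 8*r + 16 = (r - 4)^2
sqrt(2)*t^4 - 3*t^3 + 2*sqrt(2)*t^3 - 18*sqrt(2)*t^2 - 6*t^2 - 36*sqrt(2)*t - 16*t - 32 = (t + 2)*(t - 4*sqrt(2))*(t + 2*sqrt(2))*(sqrt(2)*t + 1)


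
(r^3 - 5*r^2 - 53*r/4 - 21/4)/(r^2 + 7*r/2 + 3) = (2*r^2 - 13*r - 7)/(2*(r + 2))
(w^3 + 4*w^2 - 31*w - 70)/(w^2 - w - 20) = (w^2 + 9*w + 14)/(w + 4)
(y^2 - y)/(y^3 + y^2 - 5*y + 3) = y/(y^2 + 2*y - 3)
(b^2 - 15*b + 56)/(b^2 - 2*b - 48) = (b - 7)/(b + 6)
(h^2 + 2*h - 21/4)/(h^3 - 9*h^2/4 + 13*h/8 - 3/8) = 2*(4*h^2 + 8*h - 21)/(8*h^3 - 18*h^2 + 13*h - 3)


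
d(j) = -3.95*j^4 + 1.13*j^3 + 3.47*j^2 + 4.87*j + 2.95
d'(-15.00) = 53988.52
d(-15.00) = -203071.85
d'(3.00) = -370.40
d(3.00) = -240.65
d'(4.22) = -1092.87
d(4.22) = -1082.48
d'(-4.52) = 1501.82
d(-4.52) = -1701.25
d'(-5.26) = 2361.56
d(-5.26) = -3114.82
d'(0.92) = 1.82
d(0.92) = 8.42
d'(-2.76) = 343.73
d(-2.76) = -237.03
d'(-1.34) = 39.67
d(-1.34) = -12.80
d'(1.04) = -2.02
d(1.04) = 8.42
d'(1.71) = -52.35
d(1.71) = -6.70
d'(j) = -15.8*j^3 + 3.39*j^2 + 6.94*j + 4.87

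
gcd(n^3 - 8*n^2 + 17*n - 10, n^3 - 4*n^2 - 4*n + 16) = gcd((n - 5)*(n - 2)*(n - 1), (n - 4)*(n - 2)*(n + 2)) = n - 2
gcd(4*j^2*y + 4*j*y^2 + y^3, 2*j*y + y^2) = 2*j*y + y^2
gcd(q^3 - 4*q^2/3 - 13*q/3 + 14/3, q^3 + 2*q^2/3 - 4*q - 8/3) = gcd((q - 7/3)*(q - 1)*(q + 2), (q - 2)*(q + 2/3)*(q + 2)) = q + 2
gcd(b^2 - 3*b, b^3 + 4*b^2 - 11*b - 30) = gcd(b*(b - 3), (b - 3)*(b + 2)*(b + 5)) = b - 3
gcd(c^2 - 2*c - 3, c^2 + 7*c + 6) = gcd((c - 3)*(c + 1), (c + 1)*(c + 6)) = c + 1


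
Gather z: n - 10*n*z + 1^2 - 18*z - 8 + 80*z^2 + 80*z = n + 80*z^2 + z*(62 - 10*n) - 7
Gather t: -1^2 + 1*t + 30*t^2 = 30*t^2 + t - 1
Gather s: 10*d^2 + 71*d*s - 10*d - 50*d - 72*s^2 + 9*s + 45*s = 10*d^2 - 60*d - 72*s^2 + s*(71*d + 54)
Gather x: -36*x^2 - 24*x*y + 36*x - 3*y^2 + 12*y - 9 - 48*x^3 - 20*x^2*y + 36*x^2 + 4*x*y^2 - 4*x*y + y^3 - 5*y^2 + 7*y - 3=-48*x^3 - 20*x^2*y + x*(4*y^2 - 28*y + 36) + y^3 - 8*y^2 + 19*y - 12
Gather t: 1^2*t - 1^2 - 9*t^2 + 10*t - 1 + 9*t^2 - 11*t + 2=0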